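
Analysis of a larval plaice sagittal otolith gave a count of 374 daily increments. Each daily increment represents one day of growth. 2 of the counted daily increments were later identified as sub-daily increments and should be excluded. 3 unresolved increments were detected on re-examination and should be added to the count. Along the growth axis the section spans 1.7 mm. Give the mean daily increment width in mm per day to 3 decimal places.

0.005 mm per day

True daily increment count = 374 − 2 + 3 = 375.
1.7 mm over 375 days gives 1.7 / 375 ≈ 0.005 mm per day.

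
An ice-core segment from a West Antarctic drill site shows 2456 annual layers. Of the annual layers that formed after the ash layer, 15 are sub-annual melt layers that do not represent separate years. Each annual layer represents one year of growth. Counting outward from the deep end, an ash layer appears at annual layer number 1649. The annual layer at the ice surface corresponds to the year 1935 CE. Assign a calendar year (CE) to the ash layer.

The ash layer sits at annual layer 1649 from the deep end, so 2456 − 1649 = 807 annual layers formed after it.
807 − 15 false = 792 true annual layers after the ash layer.
Counting back 792 years from 1935 CE places the ash layer in 1935 − 792 = 1143 CE.

1143 CE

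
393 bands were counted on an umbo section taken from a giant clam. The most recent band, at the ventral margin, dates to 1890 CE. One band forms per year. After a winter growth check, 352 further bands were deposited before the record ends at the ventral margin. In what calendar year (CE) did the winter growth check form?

352 bands post-date the winter growth check.
The band at the ventral margin is 1890 CE, so the winter growth check dates to 1890 − 352 = 1538 CE.

1538 CE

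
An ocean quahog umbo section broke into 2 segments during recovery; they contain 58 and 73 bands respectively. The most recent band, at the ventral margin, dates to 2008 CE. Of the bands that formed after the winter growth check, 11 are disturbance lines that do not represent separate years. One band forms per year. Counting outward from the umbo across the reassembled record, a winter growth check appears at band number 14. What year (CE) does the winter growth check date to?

1902 CE

Total bands = 58 + 73 = 131.
131 − 14 = 117 bands lie beyond the winter growth check toward the ventral margin.
Removing the 11 false bands leaves 117 − 11 = 106 true bands beyond the winter growth check.
2008 − 106 = 1902 CE.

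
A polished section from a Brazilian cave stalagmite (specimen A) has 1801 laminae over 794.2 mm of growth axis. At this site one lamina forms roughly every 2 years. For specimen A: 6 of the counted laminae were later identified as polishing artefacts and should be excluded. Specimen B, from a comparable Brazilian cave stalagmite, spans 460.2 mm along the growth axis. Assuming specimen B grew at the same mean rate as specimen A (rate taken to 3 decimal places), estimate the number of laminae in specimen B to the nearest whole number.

1041 laminae

Specimen A: adjusted count: 1801 − 6 = 1795 laminae.
Specimen A: 1795 laminae at 2 years each span 1795 × 2 = 3590 years.
A: 794.2 mm over 3590 years gives 794.2 / 3590 ≈ 0.221 mm per year.
B spans 460.2 / 0.221 = 2082.35 years; at 2 years per lamina that is 2082.35 / 2 ≈ 1041 laminae.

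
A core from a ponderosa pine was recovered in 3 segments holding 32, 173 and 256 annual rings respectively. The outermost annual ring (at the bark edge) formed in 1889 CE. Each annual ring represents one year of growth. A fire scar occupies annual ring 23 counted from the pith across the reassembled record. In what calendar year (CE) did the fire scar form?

Total annual rings = 32 + 173 + 256 = 461.
461 − 23 = 438 annual rings lie beyond the fire scar toward the bark edge.
The annual ring at the bark edge is 1889 CE, so the fire scar dates to 1889 − 438 = 1451 CE.

1451 CE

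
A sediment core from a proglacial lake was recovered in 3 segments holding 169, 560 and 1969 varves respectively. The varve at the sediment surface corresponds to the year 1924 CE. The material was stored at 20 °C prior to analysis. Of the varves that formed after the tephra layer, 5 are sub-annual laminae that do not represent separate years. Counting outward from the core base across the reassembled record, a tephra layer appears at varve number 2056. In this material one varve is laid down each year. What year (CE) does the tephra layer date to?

1287 CE

Total varves = 169 + 560 + 1969 = 2698.
2698 − 2056 = 642 varves lie beyond the tephra layer toward the sediment surface.
642 − 5 false = 637 true varves after the tephra layer.
1924 − 637 = 1287 CE.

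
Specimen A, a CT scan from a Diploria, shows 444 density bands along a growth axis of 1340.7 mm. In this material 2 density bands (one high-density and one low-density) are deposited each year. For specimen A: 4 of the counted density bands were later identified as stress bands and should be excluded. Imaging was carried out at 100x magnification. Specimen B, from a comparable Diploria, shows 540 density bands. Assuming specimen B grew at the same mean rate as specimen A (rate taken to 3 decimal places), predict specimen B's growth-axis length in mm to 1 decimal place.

1645.4 mm

Specimen A: adjusted count: 444 − 4 = 440 density bands.
Specimen A: with 2 density bands per year, 440 / 2 = 220 years.
A: Mean rate = 1340.7 mm / 220 years ≈ 6.094 mm/yr.
Specimen B: dividing by 2 density bands per year: 540 / 2 = 270 years. For B, 6.094 mm/year × 270 years = 1645.4 mm.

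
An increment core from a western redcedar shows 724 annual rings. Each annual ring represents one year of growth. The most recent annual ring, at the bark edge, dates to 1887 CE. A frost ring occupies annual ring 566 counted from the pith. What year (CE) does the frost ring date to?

1729 CE

Between annual ring 566 and the bark edge there are 724 − 566 = 158 annual rings.
The annual ring at the bark edge is 1887 CE, so the frost ring dates to 1887 − 158 = 1729 CE.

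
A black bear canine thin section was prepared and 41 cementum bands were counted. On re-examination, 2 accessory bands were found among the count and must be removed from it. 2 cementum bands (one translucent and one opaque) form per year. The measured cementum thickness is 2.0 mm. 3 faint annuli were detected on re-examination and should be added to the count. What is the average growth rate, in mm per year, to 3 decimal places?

True cementum band count = 41 − 2 + 3 = 42.
42 cementum bands at 2 per year is 42 / 2 = 21 years.
Mean rate = 2.0 mm / 21 years ≈ 0.095 mm per year.

0.095 mm per year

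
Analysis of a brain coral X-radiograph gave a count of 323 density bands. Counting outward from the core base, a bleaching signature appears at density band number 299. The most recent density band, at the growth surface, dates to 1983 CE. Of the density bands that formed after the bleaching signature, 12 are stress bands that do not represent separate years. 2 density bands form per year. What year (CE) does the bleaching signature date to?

The bleaching signature sits at density band 299 from the core base, so 323 − 299 = 24 density bands formed after it.
Removing the 12 false density bands leaves 24 − 12 = 12 true density bands beyond the bleaching signature.
Dividing by 2 density bands per year: 12 / 2 = 6 years.
Counting back 6 years from 1983 CE places the bleaching signature in 1983 − 6 = 1977 CE.

1977 CE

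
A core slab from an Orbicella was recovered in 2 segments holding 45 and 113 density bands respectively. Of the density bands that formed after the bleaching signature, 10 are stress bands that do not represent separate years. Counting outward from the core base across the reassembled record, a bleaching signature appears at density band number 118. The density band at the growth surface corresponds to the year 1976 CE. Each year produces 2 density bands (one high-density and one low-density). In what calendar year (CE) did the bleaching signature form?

Total density bands = 45 + 113 = 158.
Between density band 118 and the growth surface there are 158 − 118 = 40 density bands.
40 − 10 false = 30 true density bands after the bleaching signature.
30 density bands at 2 per year is 30 / 2 = 15 years.
Counting back 15 years from 1976 CE places the bleaching signature in 1976 − 15 = 1961 CE.

1961 CE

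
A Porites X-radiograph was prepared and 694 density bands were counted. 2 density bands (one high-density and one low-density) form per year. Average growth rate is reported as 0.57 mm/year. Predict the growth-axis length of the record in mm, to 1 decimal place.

197.8 mm

694 density bands at 2 per year is 694 / 2 = 347 years.
Predicted length = 0.57 mm/year × 347 years = 197.8 mm.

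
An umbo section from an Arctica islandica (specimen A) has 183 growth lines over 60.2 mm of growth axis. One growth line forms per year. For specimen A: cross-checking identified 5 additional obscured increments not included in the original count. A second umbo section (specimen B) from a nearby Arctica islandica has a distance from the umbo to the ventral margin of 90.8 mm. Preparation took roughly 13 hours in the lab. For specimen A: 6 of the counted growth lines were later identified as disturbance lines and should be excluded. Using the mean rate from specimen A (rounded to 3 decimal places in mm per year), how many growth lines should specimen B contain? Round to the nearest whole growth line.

274 growth lines

Specimen A: adjusted count: 183 − 6 + 5 = 182 growth lines.
A: Mean rate = 60.2 mm / 182 years ≈ 0.331 mm/year.
For B, 90.8 / 0.331 = 274.32 years ≈ 274 growth lines.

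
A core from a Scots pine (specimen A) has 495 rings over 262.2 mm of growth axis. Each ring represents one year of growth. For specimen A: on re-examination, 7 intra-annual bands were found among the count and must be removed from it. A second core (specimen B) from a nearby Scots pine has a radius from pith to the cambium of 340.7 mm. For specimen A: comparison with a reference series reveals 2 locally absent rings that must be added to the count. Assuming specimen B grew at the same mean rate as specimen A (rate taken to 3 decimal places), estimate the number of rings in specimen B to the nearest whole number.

637 rings

Specimen A: true ring count = 495 − 7 + 2 = 490.
A: 262.2 mm over 490 years gives 262.2 / 490 ≈ 0.535 mm/year.
Specimen B: 340.7 mm / 0.535 mm per year = 636.82 years ≈ 637 rings.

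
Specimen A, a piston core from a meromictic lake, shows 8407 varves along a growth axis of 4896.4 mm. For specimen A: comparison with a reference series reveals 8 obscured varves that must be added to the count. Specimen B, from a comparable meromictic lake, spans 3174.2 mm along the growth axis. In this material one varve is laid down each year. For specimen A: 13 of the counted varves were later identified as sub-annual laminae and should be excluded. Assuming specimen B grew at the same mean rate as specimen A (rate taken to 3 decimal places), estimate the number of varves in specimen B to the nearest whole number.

5445 varves

Specimen A: adjusted count: 8407 − 13 + 8 = 8402 varves.
A: 4896.4 mm over 8402 years gives 4896.4 / 8402 ≈ 0.583 mm/yr.
Specimen B: 3174.2 mm / 0.583 mm per year = 5444.60 years ≈ 5445 varves.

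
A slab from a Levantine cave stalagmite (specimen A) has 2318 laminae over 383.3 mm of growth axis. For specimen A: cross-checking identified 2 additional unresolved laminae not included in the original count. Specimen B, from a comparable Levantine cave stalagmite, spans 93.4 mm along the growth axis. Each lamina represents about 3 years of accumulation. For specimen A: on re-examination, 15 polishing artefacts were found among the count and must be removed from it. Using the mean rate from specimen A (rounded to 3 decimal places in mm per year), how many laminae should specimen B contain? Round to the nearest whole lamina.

566 laminae

Specimen A: adjusted count: 2318 − 15 + 2 = 2305 laminae.
Specimen A: multiplying by 3 years per lamina: 2305 × 3 = 6915 years.
A: 383.3 mm over 6915 years gives 383.3 / 6915 ≈ 0.055 mm/yr.
Specimen B: 93.4 mm / 0.055 mm per year = 1698.18 years; at 3 years per lamina that is 1698.18 / 3 ≈ 566 laminae.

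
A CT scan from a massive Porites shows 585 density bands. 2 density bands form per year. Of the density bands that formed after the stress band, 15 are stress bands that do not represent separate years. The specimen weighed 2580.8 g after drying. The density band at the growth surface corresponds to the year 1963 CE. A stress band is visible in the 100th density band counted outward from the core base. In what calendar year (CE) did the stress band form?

1728 CE

The stress band sits at density band 100 from the core base, so 585 − 100 = 485 density bands formed after it.
Removing the 15 false density bands leaves 485 − 15 = 470 true density bands beyond the stress band.
470 density bands at 2 per year is 470 / 2 = 235 years.
Counting back 235 years from 1963 CE places the stress band in 1963 − 235 = 1728 CE.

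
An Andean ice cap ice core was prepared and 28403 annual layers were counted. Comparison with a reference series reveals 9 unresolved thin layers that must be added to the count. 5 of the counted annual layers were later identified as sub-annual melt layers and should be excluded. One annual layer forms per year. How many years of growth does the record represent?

Correcting the raw count gives 28403 − 5 + 9 = 28407 true annual layers.
With a one-to-one annual layer periodicity this is 28407 years.

28407 yr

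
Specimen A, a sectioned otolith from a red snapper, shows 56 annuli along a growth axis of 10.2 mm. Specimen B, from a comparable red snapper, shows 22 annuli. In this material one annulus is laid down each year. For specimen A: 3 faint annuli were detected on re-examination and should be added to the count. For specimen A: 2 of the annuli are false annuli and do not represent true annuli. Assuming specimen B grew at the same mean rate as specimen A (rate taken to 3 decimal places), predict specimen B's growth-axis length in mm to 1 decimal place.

3.9 mm

Specimen A: after corrections the count is 56 − 2 + 3 = 57 annuli.
A: Extension rate ≈ 10.2 / 57 = 0.179 mm per year.
Length of B = 0.179 × 22 = 3.9 mm.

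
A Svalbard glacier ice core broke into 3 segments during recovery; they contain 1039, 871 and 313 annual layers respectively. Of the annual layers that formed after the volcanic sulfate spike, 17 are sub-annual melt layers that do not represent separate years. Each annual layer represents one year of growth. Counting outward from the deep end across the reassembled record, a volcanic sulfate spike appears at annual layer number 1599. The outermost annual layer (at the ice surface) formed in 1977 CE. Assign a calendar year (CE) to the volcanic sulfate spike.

1370 CE

Total annual layers = 1039 + 871 + 313 = 2223.
The volcanic sulfate spike sits at annual layer 1599 from the deep end, so 2223 − 1599 = 624 annual layers formed after it.
Excluding 17 false annual layers: 624 − 17 = 607.
The annual layer at the ice surface is 1977 CE, so the volcanic sulfate spike dates to 1977 − 607 = 1370 CE.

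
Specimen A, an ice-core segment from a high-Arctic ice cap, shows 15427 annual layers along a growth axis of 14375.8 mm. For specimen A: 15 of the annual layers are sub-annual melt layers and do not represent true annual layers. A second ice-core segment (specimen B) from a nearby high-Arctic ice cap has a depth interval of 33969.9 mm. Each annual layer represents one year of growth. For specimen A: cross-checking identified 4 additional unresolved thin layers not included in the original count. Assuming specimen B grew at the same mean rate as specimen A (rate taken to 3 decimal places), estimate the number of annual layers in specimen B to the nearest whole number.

Specimen A: adjusted count: 15427 − 15 + 4 = 15416 annual layers.
A: Extension rate ≈ 14375.8 / 15416 = 0.933 mm/yr.
B spans 33969.9 / 0.933 = 36409.32 years ≈ 36409 annual layers.

36409 annual layers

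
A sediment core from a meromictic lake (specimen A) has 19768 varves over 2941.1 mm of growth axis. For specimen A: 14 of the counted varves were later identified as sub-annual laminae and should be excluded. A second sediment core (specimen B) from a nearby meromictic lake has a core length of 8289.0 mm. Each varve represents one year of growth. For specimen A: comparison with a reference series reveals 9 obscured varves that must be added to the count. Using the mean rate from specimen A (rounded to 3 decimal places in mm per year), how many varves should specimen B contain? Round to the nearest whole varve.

55631 varves

Specimen A: true varve count = 19768 − 14 + 9 = 19763.
A: Extension rate ≈ 2941.1 / 19763 = 0.149 mm/yr.
B spans 8289.0 / 0.149 = 55630.87 years ≈ 55631 varves.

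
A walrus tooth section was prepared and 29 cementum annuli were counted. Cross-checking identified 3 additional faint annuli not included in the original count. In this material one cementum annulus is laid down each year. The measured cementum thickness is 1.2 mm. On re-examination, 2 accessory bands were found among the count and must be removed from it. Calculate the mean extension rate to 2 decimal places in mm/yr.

After corrections the count is 29 − 2 + 3 = 30 cementum annuli.
Extension rate ≈ 1.2 / 30 = 0.04 mm/yr.

0.04 mm/yr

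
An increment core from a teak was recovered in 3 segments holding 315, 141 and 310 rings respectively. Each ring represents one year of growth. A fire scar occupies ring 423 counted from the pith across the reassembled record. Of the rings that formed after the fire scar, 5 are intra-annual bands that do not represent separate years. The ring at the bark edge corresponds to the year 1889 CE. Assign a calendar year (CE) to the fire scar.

1551 CE

Total rings = 315 + 141 + 310 = 766.
766 − 423 = 343 rings lie beyond the fire scar toward the bark edge.
Excluding 5 false rings: 343 − 5 = 338.
1889 − 338 = 1551 CE.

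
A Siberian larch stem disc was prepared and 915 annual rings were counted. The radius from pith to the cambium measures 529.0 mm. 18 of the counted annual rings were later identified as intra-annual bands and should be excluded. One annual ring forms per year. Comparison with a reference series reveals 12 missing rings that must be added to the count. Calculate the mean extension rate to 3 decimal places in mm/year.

0.582 mm/year

After corrections the count is 915 − 18 + 12 = 909 annual rings.
529.0 mm over 909 years gives 529.0 / 909 ≈ 0.582 mm/year.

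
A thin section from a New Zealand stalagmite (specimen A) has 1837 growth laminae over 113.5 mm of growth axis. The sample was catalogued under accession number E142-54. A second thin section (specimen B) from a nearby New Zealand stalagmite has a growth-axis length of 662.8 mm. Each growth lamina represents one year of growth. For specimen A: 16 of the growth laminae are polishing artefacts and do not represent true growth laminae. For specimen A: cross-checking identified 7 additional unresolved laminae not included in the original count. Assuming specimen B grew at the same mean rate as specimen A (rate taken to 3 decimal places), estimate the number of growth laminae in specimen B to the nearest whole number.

Specimen A: correcting the raw count gives 1837 − 16 + 7 = 1828 true growth laminae.
A: 113.5 mm over 1828 years gives 113.5 / 1828 ≈ 0.062 mm/year.
For B, 662.8 / 0.062 = 10690.32 years ≈ 10690 growth laminae.

10690 growth laminae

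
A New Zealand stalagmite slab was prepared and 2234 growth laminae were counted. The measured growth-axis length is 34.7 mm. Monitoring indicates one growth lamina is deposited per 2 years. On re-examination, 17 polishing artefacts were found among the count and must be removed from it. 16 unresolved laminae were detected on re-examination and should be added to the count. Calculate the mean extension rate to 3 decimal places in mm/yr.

True growth lamina count = 2234 − 17 + 16 = 2233.
2233 growth laminae at 2 years each span 2233 × 2 = 4466 years.
Mean rate = 34.7 mm / 4466 years ≈ 0.008 mm/yr.

0.008 mm/yr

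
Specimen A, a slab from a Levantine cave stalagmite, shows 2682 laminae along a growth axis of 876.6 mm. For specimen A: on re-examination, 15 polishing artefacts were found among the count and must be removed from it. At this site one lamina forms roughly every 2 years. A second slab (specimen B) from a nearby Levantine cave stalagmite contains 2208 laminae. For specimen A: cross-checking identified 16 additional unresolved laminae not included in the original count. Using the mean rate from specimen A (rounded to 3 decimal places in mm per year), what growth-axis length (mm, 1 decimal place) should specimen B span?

Specimen A: adjusted count: 2682 − 15 + 16 = 2683 laminae.
Specimen A: 2683 laminae at 2 years each span 2683 × 2 = 5366 years.
A: 876.6 mm over 5366 years gives 876.6 / 5366 ≈ 0.163 mm per year.
Specimen B: at 2 years per lamina, 2208 × 2 = 4416 years. Length of B = 0.163 × 4416 = 719.8 mm.

719.8 mm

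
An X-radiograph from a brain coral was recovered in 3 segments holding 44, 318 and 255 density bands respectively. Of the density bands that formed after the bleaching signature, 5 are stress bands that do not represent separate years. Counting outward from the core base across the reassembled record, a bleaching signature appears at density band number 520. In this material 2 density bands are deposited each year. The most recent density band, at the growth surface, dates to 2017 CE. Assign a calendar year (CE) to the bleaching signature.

1971 CE

Total density bands = 44 + 318 + 255 = 617.
617 − 520 = 97 density bands lie beyond the bleaching signature toward the growth surface.
Removing the 5 false density bands leaves 97 − 5 = 92 true density bands beyond the bleaching signature.
With 2 density bands per year, 92 / 2 = 46 years.
2017 − 46 = 1971 CE.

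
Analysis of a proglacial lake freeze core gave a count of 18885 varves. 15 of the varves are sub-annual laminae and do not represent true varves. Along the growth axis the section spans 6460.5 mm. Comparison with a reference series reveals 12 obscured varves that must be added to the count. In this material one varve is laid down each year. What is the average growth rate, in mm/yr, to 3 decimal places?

0.342 mm/yr

Correcting the raw count gives 18885 − 15 + 12 = 18882 true varves.
6460.5 mm over 18882 years gives 6460.5 / 18882 ≈ 0.342 mm/yr.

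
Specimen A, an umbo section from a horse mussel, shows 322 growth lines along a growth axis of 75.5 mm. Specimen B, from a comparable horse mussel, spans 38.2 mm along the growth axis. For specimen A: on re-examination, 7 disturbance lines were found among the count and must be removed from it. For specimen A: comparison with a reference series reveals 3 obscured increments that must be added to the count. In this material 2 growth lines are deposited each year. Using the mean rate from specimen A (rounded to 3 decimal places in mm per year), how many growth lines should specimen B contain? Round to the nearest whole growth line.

161 growth lines

Specimen A: true growth line count = 322 − 7 + 3 = 318.
Specimen A: dividing by 2 growth lines per year: 318 / 2 = 159 years.
A: 75.5 mm over 159 years gives 75.5 / 159 ≈ 0.475 mm/yr.
For B, 38.2 / 0.475 = 80.42 years; at 2 growth lines per year that is 80.42 × 2 ≈ 161 growth lines.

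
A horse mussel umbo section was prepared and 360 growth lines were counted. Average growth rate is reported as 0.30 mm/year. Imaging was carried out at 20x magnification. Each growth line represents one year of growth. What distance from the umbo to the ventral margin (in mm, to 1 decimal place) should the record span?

The record spans 360 years at 0.30 mm per year.
Predicted length = 0.30 mm/year × 360 years = 108.0 mm.

108.0 mm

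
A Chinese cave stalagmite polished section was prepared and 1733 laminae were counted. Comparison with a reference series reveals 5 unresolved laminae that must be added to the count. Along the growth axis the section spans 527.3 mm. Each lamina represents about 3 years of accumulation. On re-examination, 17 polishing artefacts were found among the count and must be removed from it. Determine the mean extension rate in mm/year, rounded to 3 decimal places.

Correcting the raw count gives 1733 − 17 + 5 = 1721 true laminae.
1721 laminae at 3 years each span 1721 × 3 = 5163 years.
527.3 mm over 5163 years gives 527.3 / 5163 ≈ 0.102 mm/year.

0.102 mm/year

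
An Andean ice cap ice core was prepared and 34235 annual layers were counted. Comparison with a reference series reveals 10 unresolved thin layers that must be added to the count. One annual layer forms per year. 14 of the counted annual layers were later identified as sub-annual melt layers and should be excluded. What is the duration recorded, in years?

True annual layer count = 34235 − 14 + 10 = 34231.
One annual layer per year makes the duration 34231 years.

34231 years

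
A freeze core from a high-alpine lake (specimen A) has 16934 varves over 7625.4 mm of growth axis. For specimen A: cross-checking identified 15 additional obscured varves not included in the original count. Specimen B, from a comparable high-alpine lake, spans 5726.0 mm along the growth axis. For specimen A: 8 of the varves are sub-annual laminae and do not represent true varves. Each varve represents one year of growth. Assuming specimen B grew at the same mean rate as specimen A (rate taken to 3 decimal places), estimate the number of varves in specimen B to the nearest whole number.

Specimen A: adjusted count: 16934 − 8 + 15 = 16941 varves.
A: Extension rate ≈ 7625.4 / 16941 = 0.450 mm per year.
For B, 5726.0 / 0.450 = 12724.44 years ≈ 12724 varves.

12724 varves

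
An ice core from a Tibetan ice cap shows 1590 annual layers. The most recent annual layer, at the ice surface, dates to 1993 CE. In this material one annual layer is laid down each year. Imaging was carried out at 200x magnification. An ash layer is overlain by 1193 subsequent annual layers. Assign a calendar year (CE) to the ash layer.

800 CE

1193 annual layers formed after the ash layer.
Counting back 1193 years from 1993 CE places the ash layer in 1993 − 1193 = 800 CE.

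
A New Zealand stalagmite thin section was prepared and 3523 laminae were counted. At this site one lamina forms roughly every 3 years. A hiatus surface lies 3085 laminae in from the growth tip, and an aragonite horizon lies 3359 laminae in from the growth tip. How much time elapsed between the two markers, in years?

822 years

3359 − 3085 = 274 laminae lie between the two events.
At 3 years per lamina, 274 × 3 = 822 years.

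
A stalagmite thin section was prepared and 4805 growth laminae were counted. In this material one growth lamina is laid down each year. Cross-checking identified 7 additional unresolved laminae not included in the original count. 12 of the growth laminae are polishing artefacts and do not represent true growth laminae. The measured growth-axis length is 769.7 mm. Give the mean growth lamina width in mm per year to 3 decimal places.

0.160 mm per year

Adjusted count: 4805 − 12 + 7 = 4800 growth laminae.
Mean rate = 769.7 mm / 4800 years ≈ 0.160 mm per year.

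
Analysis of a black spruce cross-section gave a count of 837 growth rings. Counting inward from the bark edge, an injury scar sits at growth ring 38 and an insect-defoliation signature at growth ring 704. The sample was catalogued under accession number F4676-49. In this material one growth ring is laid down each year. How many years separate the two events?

666 years

Separation: 704 − 38 = 666 growth rings.
One growth ring per year makes the interval 666 years.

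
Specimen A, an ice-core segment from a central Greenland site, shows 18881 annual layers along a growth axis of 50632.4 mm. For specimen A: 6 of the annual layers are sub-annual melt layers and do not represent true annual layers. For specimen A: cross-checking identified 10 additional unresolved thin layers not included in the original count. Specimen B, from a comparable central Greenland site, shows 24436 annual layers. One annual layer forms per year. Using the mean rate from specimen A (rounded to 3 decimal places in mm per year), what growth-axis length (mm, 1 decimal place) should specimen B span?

65512.9 mm

Specimen A: correcting the raw count gives 18881 − 6 + 10 = 18885 true annual layers.
A: Extension rate ≈ 50632.4 / 18885 = 2.681 mm per year.
B's length ≈ 2.681 × 24436 = 65512.9 mm.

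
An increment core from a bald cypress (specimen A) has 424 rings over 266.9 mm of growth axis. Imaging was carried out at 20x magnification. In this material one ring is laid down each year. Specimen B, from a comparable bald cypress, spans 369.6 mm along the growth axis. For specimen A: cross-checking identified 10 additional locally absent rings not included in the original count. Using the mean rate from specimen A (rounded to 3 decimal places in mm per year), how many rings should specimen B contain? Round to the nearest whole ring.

601 rings

Specimen A: true ring count = 424 + 10 = 434.
A: 266.9 mm over 434 years gives 266.9 / 434 ≈ 0.615 mm per year.
For B, 369.6 / 0.615 = 600.98 years ≈ 601 rings.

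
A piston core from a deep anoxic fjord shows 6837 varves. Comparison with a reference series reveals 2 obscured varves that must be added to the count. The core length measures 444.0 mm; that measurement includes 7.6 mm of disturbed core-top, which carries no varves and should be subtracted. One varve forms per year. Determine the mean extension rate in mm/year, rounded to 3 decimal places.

0.064 mm/year

After corrections the count is 6837 + 2 = 6839 varves.
The growth record spans 444.0 − 7.6 = 436.4 mm.
436.4 mm over 6839 years gives 436.4 / 6839 ≈ 0.064 mm/year.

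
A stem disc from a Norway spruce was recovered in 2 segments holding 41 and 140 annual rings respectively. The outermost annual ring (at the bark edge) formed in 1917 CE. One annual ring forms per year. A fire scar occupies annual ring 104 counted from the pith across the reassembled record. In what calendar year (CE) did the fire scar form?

Total annual rings = 41 + 140 = 181.
181 − 104 = 77 annual rings lie beyond the fire scar toward the bark edge.
Counting back 77 years from 1917 CE places the fire scar in 1917 − 77 = 1840 CE.

1840 CE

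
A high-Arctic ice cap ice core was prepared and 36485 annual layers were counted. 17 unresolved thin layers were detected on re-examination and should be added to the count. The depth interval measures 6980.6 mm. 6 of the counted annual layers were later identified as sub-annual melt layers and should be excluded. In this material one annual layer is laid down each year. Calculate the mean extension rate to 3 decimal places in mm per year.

0.191 mm per year

Adjusted count: 36485 − 6 + 17 = 36496 annual layers.
Mean rate = 6980.6 mm / 36496 years ≈ 0.191 mm per year.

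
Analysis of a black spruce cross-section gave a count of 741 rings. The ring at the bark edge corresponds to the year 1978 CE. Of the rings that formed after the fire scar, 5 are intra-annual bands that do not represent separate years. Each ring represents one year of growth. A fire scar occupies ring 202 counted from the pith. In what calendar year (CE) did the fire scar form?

The fire scar sits at ring 202 from the pith, so 741 − 202 = 539 rings formed after it.
Removing the 5 false rings leaves 539 − 5 = 534 true rings beyond the fire scar.
Counting back 534 years from 1978 CE places the fire scar in 1978 − 534 = 1444 CE.

1444 CE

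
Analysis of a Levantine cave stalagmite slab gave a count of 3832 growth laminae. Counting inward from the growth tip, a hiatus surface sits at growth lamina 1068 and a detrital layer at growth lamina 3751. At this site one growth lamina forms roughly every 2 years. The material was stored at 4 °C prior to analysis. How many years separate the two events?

The two markers are separated by 3751 − 1068 = 2683 growth laminae.
2683 growth laminae at 2 years each span 2683 × 2 = 5366 years.

5366 years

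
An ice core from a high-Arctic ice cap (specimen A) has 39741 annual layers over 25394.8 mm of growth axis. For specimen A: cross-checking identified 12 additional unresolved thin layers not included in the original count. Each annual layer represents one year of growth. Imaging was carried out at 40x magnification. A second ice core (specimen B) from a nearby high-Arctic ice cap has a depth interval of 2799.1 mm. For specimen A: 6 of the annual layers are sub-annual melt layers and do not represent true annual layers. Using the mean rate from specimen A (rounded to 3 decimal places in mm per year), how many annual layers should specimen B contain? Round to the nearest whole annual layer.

Specimen A: correcting the raw count gives 39741 − 6 + 12 = 39747 true annual layers.
A: Mean rate = 25394.8 mm / 39747 years ≈ 0.639 mm per year.
B spans 2799.1 / 0.639 = 4380.44 years ≈ 4380 annual layers.

4380 annual layers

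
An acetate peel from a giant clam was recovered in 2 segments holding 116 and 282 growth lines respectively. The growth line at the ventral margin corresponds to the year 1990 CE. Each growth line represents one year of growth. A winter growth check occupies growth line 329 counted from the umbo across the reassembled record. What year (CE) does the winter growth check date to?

1921 CE

Total growth lines = 116 + 282 = 398.
398 − 329 = 69 growth lines lie beyond the winter growth check toward the ventral margin.
The growth line at the ventral margin is 1990 CE, so the winter growth check dates to 1990 − 69 = 1921 CE.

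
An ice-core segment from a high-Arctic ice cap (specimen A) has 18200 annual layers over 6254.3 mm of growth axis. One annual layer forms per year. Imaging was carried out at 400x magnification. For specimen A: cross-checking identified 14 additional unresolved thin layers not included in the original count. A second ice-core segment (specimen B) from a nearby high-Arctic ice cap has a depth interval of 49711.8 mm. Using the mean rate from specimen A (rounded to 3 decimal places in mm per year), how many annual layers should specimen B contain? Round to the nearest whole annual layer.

144932 annual layers

Specimen A: after corrections the count is 18200 + 14 = 18214 annual layers.
A: Mean rate = 6254.3 mm / 18214 years ≈ 0.343 mm/yr.
Specimen B: 49711.8 mm / 0.343 mm per year = 144932.36 years ≈ 144932 annual layers.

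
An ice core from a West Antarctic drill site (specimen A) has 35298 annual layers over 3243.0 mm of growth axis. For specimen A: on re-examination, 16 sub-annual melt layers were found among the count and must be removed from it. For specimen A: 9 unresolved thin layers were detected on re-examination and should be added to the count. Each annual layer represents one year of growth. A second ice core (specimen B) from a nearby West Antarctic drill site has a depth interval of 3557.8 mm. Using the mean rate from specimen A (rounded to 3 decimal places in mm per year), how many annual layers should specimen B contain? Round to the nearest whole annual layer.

Specimen A: true annual layer count = 35298 − 16 + 9 = 35291.
A: 3243.0 mm over 35291 years gives 3243.0 / 35291 ≈ 0.092 mm/yr.
B spans 3557.8 / 0.092 = 38671.74 years ≈ 38672 annual layers.

38672 annual layers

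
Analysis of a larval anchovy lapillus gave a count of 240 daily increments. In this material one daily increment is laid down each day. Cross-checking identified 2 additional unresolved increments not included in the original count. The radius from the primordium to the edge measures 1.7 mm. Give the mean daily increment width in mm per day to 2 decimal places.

Correcting the raw count gives 240 + 2 = 242 true daily increments.
Extension rate ≈ 1.7 / 242 = 0.01 mm per day.

0.01 mm per day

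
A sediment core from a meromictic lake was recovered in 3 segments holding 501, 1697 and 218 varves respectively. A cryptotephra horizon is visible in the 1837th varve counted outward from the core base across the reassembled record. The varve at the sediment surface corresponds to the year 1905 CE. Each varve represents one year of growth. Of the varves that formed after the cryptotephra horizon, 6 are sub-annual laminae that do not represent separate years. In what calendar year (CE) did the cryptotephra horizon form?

1332 CE

Total varves = 501 + 1697 + 218 = 2416.
The cryptotephra horizon sits at varve 1837 from the core base, so 2416 − 1837 = 579 varves formed after it.
579 − 6 false = 573 true varves after the cryptotephra horizon.
The varve at the sediment surface is 1905 CE, so the cryptotephra horizon dates to 1905 − 573 = 1332 CE.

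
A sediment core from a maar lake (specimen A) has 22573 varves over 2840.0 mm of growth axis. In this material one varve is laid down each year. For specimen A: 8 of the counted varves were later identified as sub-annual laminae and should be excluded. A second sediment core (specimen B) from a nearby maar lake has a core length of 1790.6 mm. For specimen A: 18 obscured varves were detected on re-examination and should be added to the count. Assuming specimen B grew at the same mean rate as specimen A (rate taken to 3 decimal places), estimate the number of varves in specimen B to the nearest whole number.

Specimen A: correcting the raw count gives 22573 − 8 + 18 = 22583 true varves.
A: 2840.0 mm over 22583 years gives 2840.0 / 22583 ≈ 0.126 mm/yr.
B spans 1790.6 / 0.126 = 14211.11 years ≈ 14211 varves.

14211 varves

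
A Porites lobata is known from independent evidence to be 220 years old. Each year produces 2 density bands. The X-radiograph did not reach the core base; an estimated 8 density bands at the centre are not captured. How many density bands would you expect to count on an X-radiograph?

With 2 density bands per year, 220 years would produce 220 × 2 = 440 density bands.
440 − 8 missed = 432 density bands expected in the prepared section.

432 density bands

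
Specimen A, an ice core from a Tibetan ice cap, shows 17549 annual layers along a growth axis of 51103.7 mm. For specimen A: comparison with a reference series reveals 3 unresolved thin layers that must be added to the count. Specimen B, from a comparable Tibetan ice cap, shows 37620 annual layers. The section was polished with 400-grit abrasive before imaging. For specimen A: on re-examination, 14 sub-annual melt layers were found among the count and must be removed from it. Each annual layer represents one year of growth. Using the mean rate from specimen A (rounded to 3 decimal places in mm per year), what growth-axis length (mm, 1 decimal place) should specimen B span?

Specimen A: after corrections the count is 17549 − 14 + 3 = 17538 annual layers.
A: 51103.7 mm over 17538 years gives 51103.7 / 17538 ≈ 2.914 mm/yr.
B's length ≈ 2.914 × 37620 = 109624.7 mm.

109624.7 mm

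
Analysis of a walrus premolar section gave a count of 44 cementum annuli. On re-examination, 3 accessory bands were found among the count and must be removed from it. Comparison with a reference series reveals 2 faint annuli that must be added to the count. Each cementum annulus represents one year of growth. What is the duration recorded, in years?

43 years

True cementum annulus count = 44 − 3 + 2 = 43.
One cementum annulus per year makes the duration 43 years.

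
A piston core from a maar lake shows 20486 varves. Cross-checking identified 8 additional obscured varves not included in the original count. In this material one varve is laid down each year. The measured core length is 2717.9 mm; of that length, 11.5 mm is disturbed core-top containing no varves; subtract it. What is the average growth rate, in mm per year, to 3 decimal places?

Adjusted count: 20486 + 8 = 20494 varves.
Net length = 2717.9 − 11.5 = 2706.4 mm.
2706.4 mm over 20494 years gives 2706.4 / 20494 ≈ 0.132 mm per year.

0.132 mm per year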